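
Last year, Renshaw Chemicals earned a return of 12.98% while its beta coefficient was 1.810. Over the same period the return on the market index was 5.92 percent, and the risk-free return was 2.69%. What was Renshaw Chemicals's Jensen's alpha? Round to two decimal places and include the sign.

Market excess return = 5.92% − 2.69% = 3.23%
CAPM benchmark = R_f + β(R_m − R_f) = 2.69% + 1.810 × 3.23% = 8.53630%
α = actual − benchmark = 12.98% − 8.53630% = +4.44%

+4.44%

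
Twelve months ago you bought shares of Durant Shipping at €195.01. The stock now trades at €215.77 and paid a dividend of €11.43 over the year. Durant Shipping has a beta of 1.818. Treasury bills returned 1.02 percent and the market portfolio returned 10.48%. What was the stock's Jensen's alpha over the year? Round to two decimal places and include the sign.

-1.71%

Realised HPR = (P1 + D1 − P0) / P0 = (215.77 + 11.43 − 195.01) / 195.01 = 32.19 / 195.01 = 16.5068%
MRP = 10.48% − 1.02% = 9.46%
CAPM required = R_f + β·MRP = 1.02% + 1.818 × 9.46% = 18.21828%
α = realised − required = 16.5068% − 18.21828% = -1.71%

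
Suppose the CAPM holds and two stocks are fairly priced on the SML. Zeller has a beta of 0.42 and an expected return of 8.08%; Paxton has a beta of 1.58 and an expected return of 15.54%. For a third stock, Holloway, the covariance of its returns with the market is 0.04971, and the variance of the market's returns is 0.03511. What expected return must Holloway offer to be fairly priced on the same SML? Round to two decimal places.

14.48%

MRP = (15.54% − 8.08%) / (1.58 − 0.42) = 6.4310%
R_f = 8.08% − 0.42 × 6.4310% = 5.3790%
β_Holloway = Cov / Var(R_m) = 0.04971 / 0.03511 = 1.4158
E(R_Holloway) = R_f + β × MRP = 5.3790% + 1.4158 × 6.4310% = 14.48%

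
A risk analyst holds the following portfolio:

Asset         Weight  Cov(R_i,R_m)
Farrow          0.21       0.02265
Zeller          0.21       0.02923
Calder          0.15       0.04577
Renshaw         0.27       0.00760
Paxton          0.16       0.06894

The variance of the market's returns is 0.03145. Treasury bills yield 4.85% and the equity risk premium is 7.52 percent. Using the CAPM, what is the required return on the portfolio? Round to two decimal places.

12.22%

β_Farrow = 0.02265 / 0.03145 = 0.7202
β_Zeller = 0.02923 / 0.03145 = 0.9294
β_Calder = 0.04577 / 0.03145 = 1.4553
β_Renshaw = 0.00760 / 0.03145 = 0.2417
β_Paxton = 0.06894 / 0.03145 = 2.1921
β_P = Σ w_i β_i = 0.21×0.7202 + 0.21×0.9294 + 0.15×1.4553 + 0.27×0.2417 + 0.16×2.1921 = 0.9807
E(R_P) = R_f + β_P × MRP = 4.85% + 0.9807 × 7.52% = 12.22%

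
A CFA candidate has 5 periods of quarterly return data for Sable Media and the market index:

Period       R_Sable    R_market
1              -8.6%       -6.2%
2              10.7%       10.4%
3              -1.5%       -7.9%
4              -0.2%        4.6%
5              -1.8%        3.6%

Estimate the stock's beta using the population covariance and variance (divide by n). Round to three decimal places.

Mean R_i = (-8.6 + 10.7 − 1.5 − 0.2 − 1.8) / 5 = -0.2800%
Mean R_m = (-6.2 + 10.4 − 7.9 + 4.6 + 3.6) / 5 = 0.9000%
Σ(R_i − R̄_i)(R_m − R̄_m) = 170.3100  ⇒  Cov = 170.3100 / 5 = 34.0620
Σ(R_m − R̄_m)² = 239.0800  ⇒  Var(R_m) = 239.0800 / 5 = 47.8160
β = Cov / Var(R_m) = 34.0620 / 47.8160 = 0.7124

0.712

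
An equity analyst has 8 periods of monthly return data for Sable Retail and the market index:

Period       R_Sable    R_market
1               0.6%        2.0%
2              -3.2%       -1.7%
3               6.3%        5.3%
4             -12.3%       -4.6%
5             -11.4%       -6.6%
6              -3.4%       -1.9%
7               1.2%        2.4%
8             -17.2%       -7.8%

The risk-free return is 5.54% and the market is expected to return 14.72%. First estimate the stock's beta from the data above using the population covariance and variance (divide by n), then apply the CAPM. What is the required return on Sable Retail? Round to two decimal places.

Mean R_i = (0.6 − 3.2 + 6.3 − 12.3 − 11.4 − 3.4 + 1.2 − 17.2) / 8 = -4.9250%
Mean R_m = (2.0 − 1.7 + 5.3 − 4.6 − 6.6 − 1.9 + 2.4 − 7.8) / 8 = -1.6125%
Σ(R_i − R̄_i)(R_m − R̄_m) = 251.8175  ⇒  Cov = 251.8175 / 8 = 31.4772
Σ(R_m − R̄_m)² = 149.1088  ⇒  Var(R_m) = 149.1088 / 8 = 18.6386
β = Cov / Var(R_m) = 31.4772 / 18.6386 = 1.6888
MRP = 14.72% − 5.54% = 9.18%
E(R) = R_f + β × MRP = 5.54% + 1.6888 × 9.18% = 21.04%

21.04%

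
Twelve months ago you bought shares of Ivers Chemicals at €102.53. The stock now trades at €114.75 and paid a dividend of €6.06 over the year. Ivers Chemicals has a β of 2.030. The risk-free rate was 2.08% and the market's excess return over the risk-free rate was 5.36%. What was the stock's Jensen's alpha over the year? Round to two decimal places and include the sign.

+4.87%

Realised HPR = (P1 + D1 − P0) / P0 = (114.75 + 6.06 − 102.53) / 102.53 = 18.28 / 102.53 = 17.8289%
CAPM required = R_f + β·MRP = 2.08% + 2.030 × 5.36% = 12.96080%
α = realised − required = 17.8289% − 12.96080% = +4.87%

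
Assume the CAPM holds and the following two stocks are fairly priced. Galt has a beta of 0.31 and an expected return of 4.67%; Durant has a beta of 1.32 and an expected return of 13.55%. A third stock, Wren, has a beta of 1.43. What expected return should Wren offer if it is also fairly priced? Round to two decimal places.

14.52%

MRP (SML slope) = (13.55% − 4.67%) / (1.32 − 0.31) = 8.88% / 1.01 = 8.7921%
R_f (intercept) = 4.67% − 0.31 × 8.7921% = 1.9444%
E(R_Wren) = R_f + β × MRP = 1.9444% + 1.43 × 8.7921% = 14.52%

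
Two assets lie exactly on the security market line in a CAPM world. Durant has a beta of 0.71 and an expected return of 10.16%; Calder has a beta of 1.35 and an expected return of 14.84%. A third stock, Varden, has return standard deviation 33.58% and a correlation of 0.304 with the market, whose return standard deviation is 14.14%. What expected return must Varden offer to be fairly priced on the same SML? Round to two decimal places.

MRP = (14.84% − 10.16%) / (1.35 − 0.71) = 7.3125%
R_f = 10.16% − 0.71 × 7.3125% = 4.9681%
β_Varden = ρ·σ_i/σ_m = 0.304 × 33.58 / 14.14 = 0.7219
E(R_Varden) = R_f + β × MRP = 4.9681% + 0.7219 × 7.3125% = 10.25%

10.25%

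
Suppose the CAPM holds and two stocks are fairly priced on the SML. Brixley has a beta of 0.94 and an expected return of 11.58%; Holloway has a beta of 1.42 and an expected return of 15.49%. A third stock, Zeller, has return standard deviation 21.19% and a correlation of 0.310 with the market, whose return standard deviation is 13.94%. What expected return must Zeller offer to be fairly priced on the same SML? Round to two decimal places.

MRP = (15.49% − 11.58%) / (1.42 − 0.94) = 8.1458%
R_f = 11.58% − 0.94 × 8.1458% = 3.9229%
β_Zeller = ρ·σ_i/σ_m = 0.310 × 21.19 / 13.94 = 0.4712
E(R_Zeller) = R_f + β × MRP = 3.9229% + 0.4712 × 8.1458% = 7.76%

7.76%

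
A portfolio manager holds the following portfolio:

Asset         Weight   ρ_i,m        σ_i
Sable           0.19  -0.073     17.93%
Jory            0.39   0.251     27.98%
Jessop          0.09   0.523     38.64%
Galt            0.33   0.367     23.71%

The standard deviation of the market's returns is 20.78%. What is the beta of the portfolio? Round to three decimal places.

0.346

β_Sable = -0.073 × 17.93% / 20.78% = -0.0630
β_Jory = 0.251 × 27.98% / 20.78% = 0.3380
β_Jessop = 0.523 × 38.64% / 20.78% = 0.9725
β_Galt = 0.367 × 23.71% / 20.78% = 0.4187
β_P = Σ w_i β_i = 0.19×-0.0630 + 0.39×0.3380 + 0.09×0.9725 + 0.33×0.4187 = 0.3455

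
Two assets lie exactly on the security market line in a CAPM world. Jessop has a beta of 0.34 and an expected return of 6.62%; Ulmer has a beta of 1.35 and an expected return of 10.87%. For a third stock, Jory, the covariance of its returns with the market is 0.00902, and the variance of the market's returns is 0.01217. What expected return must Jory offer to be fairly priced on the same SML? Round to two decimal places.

8.31%

MRP = (10.87% − 6.62%) / (1.35 − 0.34) = 4.2079%
R_f = 6.62% − 0.34 × 4.2079% = 5.1893%
β_Jory = Cov / Var(R_m) = 0.00902 / 0.01217 = 0.7412
E(R_Jory) = R_f + β × MRP = 5.1893% + 0.7412 × 4.2079% = 8.31%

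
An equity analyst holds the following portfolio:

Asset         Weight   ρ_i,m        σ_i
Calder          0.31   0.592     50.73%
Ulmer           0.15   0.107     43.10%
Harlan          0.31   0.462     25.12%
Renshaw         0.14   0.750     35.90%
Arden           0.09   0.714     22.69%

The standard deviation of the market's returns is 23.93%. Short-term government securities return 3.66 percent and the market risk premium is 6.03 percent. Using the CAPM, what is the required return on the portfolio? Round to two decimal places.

β_Calder = 0.592 × 50.73% / 23.93% = 1.2550
β_Ulmer = 0.107 × 43.10% / 23.93% = 0.1927
β_Harlan = 0.462 × 25.12% / 23.93% = 0.4850
β_Renshaw = 0.750 × 35.90% / 23.93% = 1.1252
β_Arden = 0.714 × 22.69% / 23.93% = 0.6770
β_P = Σ w_i β_i = 0.31×1.2550 + 0.15×0.1927 + 0.31×0.4850 + 0.14×1.1252 + 0.09×0.6770 = 0.7868
E(R_P) = R_f + β_P × MRP = 3.66% + 0.7868 × 6.03% = 8.40%

8.40%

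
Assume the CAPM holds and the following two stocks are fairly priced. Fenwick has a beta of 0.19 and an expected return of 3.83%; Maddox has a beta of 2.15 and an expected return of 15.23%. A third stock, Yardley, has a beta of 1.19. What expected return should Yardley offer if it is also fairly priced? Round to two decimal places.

9.65%

MRP (SML slope) = (15.23% − 3.83%) / (2.15 − 0.19) = 11.40% / 1.96 = 5.8163%
R_f (intercept) = 3.83% − 0.19 × 5.8163% = 2.7249%
E(R_Yardley) = R_f + β × MRP = 2.7249% + 1.19 × 5.8163% = 9.65%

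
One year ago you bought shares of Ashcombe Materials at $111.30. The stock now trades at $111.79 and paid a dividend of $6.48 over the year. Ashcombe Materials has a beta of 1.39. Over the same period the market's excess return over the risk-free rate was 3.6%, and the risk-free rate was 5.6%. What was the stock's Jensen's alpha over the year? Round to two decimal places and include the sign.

-4.34%

Realised HPR = (P1 + D1 − P0) / P0 = (111.79 + 6.48 − 111.30) / 111.30 = 6.97 / 111.30 = 6.2624%
CAPM required = R_f + β·MRP = 5.6% + 1.39 × 3.6% = 10.6040%
α = realised − required = 6.2624% − 10.6040% = -4.34%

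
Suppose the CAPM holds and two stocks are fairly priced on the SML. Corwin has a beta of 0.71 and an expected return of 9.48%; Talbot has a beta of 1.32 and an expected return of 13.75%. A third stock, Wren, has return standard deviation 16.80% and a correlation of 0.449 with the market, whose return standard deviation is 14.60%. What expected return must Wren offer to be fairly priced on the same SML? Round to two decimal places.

8.13%

MRP = (13.75% − 9.48%) / (1.32 − 0.71) = 7.0000%
R_f = 9.48% − 0.71 × 7.0000% = 4.5100%
β_Wren = ρ·σ_i/σ_m = 0.449 × 16.80 / 14.60 = 0.5167
E(R_Wren) = R_f + β × MRP = 4.5100% + 0.5167 × 7.0000% = 8.13%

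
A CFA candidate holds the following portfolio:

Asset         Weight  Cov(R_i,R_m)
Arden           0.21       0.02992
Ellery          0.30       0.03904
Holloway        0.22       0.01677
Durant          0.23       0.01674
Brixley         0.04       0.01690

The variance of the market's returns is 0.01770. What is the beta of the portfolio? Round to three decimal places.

β_Arden = 0.02992 / 0.01770 = 1.6904
β_Ellery = 0.03904 / 0.01770 = 2.2056
β_Holloway = 0.01677 / 0.01770 = 0.9475
β_Durant = 0.01674 / 0.01770 = 0.9458
β_Brixley = 0.01690 / 0.01770 = 0.9548
β_P = Σ w_i β_i = 0.21×1.6904 + 0.30×2.2056 + 0.22×0.9475 + 0.23×0.9458 + 0.04×0.9548 = 1.4808

1.481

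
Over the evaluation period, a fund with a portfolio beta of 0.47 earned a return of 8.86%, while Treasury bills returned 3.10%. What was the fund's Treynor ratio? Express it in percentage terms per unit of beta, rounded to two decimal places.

Treynor = (R_P − R_f) / β_P = (8.86% − 3.10%) / 0.4700 = 5.76% / 0.4700 = 12.26%

12.26%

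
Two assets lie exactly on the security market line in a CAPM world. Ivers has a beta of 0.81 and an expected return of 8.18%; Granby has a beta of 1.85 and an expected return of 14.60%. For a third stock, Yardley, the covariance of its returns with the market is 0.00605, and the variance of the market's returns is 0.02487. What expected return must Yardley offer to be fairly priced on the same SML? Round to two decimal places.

MRP = (14.60% − 8.18%) / (1.85 − 0.81) = 6.1731%
R_f = 8.18% − 0.81 × 6.1731% = 3.1798%
β_Yardley = Cov / Var(R_m) = 0.00605 / 0.02487 = 0.2433
E(R_Yardley) = R_f + β × MRP = 3.1798% + 0.2433 × 6.1731% = 4.68%

4.68%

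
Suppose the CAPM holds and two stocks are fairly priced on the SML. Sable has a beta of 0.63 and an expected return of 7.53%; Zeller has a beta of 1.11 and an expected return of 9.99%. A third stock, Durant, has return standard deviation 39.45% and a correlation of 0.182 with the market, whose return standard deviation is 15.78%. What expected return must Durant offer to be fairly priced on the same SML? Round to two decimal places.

MRP = (9.99% − 7.53%) / (1.11 − 0.63) = 5.1250%
R_f = 7.53% − 0.63 × 5.1250% = 4.3013%
β_Durant = ρ·σ_i/σ_m = 0.182 × 39.45 / 15.78 = 0.4550
E(R_Durant) = R_f + β × MRP = 4.3013% + 0.4550 × 5.1250% = 6.63%

6.63%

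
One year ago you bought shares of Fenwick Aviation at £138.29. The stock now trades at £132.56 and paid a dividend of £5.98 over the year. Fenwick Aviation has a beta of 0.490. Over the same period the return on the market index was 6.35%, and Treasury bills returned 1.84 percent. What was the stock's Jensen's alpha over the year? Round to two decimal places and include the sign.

Realised HPR = (P1 + D1 − P0) / P0 = (132.56 + 5.98 − 138.29) / 138.29 = 0.25 / 138.29 = 0.1808%
MRP = 6.35% − 1.84% = 4.51%
CAPM required = R_f + β·MRP = 1.84% + 0.490 × 4.51% = 4.04990%
α = realised − required = 0.1808% − 4.04990% = -3.87%

-3.87%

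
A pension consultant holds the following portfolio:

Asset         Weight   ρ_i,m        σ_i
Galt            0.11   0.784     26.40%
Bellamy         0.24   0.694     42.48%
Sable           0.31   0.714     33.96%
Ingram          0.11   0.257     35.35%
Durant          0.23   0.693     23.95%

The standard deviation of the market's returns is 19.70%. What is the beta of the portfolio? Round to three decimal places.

1.101

β_Galt = 0.784 × 26.40% / 19.70% = 1.0506
β_Bellamy = 0.694 × 42.48% / 19.70% = 1.4965
β_Sable = 0.714 × 33.96% / 19.70% = 1.2308
β_Ingram = 0.257 × 35.35% / 19.70% = 0.4612
β_Durant = 0.693 × 23.95% / 19.70% = 0.8425
β_P = Σ w_i β_i = 0.11×1.0506 + 0.24×1.4965 + 0.31×1.2308 + 0.11×0.4612 + 0.23×0.8425 = 1.1008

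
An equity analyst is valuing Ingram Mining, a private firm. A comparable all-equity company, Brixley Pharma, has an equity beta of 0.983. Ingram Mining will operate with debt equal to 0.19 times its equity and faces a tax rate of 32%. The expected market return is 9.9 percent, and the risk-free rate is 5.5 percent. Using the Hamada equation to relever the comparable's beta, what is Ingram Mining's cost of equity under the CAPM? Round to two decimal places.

10.38%

β_L = β_U × [1 + (1 − t)(D/E)] = 0.983 × [1 + (1 − 0.32) × 0.19]
    = 0.983 × [1 + 0.68 × 0.19] = 0.983 × 1.1292 = 1.1100
MRP = 9.9% − 5.5% = 4.40%
E(R) = R_f + β_L × MRP = 5.5% + 1.1100 × 4.4% = 10.38%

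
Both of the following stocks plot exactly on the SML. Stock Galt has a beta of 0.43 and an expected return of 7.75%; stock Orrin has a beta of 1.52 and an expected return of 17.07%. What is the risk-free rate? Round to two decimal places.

4.07%

Both satisfy E(R) = R_f + β·MRP, so the slope of the SML is
MRP = (17.07% − 7.75%) / (1.52 − 0.43) = 9.32% / 1.09 = 8.5505%
R_f = E(R_Galt) − β_Galt·MRP = 7.75% − 0.43 × 8.5505% = 4.0733%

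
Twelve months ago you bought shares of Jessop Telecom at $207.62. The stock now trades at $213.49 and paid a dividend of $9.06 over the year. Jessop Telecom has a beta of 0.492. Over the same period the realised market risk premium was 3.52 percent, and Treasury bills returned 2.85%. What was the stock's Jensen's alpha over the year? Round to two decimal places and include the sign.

+2.61%

Realised HPR = (P1 + D1 − P0) / P0 = (213.49 + 9.06 − 207.62) / 207.62 = 14.93 / 207.62 = 7.1910%
CAPM required = R_f + β·MRP = 2.85% + 0.492 × 3.52% = 4.58184%
α = realised − required = 7.1910% − 4.58184% = +2.61%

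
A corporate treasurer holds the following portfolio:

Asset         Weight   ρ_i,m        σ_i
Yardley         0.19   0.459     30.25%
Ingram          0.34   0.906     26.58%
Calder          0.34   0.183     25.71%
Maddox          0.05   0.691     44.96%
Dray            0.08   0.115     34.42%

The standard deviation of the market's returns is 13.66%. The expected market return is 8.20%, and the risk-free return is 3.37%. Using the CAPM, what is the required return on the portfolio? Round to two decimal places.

β_Yardley = 0.459 × 30.25% / 13.66% = 1.0165
β_Ingram = 0.906 × 26.58% / 13.66% = 1.7629
β_Calder = 0.183 × 25.71% / 13.66% = 0.3444
β_Maddox = 0.691 × 44.96% / 13.66% = 2.2743
β_Dray = 0.115 × 34.42% / 13.66% = 0.2898
β_P = Σ w_i β_i = 0.19×1.0165 + 0.34×1.7629 + 0.34×0.3444 + 0.05×2.2743 + 0.08×0.2898 = 1.0465
MRP = 8.20% − 3.37% = 4.83%
E(R_P) = R_f + β_P × MRP = 3.37% + 1.0465 × 4.83% = 8.42%

8.42%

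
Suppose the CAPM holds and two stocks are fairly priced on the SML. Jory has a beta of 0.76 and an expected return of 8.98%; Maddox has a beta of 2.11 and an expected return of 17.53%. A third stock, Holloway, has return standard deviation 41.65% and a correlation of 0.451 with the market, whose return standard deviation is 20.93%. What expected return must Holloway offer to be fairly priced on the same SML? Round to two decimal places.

MRP = (17.53% − 8.98%) / (2.11 − 0.76) = 6.3333%
R_f = 8.98% − 0.76 × 6.3333% = 4.1667%
β_Holloway = ρ·σ_i/σ_m = 0.451 × 41.65 / 20.93 = 0.8975
E(R_Holloway) = R_f + β × MRP = 4.1667% + 0.8975 × 6.3333% = 9.85%

9.85%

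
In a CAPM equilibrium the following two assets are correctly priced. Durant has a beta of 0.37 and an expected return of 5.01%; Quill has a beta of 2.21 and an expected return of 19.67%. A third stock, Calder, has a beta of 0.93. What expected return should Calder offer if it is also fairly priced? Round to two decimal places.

MRP (SML slope) = (19.67% − 5.01%) / (2.21 − 0.37) = 14.66% / 1.84 = 7.9674%
R_f (intercept) = 5.01% − 0.37 × 7.9674% = 2.0621%
E(R_Calder) = R_f + β × MRP = 2.0621% + 0.93 × 7.9674% = 9.47%

9.47%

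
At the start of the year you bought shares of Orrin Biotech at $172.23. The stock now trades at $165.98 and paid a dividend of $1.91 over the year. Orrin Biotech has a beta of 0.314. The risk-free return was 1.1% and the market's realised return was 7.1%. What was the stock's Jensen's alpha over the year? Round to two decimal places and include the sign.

Realised HPR = (P1 + D1 − P0) / P0 = (165.98 + 1.91 − 172.23) / 172.23 = -4.34 / 172.23 = -2.5199%
MRP = 7.1% − 1.1% = 6.00%
CAPM required = R_f + β·MRP = 1.1% + 0.314 × 6.0% = 2.9840%
α = realised − required = -2.5199% − 2.9840% = -5.50%

-5.50%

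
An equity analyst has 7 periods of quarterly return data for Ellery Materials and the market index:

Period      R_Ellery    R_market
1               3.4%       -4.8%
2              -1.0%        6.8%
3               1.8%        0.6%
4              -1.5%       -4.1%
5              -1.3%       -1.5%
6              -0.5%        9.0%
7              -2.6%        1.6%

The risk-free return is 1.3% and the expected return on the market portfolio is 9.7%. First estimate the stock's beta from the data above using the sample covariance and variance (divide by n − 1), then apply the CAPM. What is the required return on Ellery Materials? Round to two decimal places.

Mean R_i = (3.4 − 1.0 + 1.8 − 1.5 − 1.3 − 0.5 − 2.6) / 7 = -0.2429%
Mean R_m = (-4.8 + 6.8 + 0.6 − 4.1 − 1.5 + 9.0 + 1.6) / 7 = 1.0857%
Σ(R_i − R̄_i)(R_m − R̄_m) = -20.7543  ⇒  Cov = -20.7543 / 6 = -3.4591
Σ(R_m − R̄_m)² = 164.0086  ⇒  Var(R_m) = 164.0086 / 6 = 27.3348
β = Cov / Var(R_m) = -3.4591 / 27.3348 = -0.1265
MRP = 9.7% − 1.3% = 8.40%
E(R) = R_f + β × MRP = 1.3% + -0.1265 × 8.4% = 0.24%

0.24%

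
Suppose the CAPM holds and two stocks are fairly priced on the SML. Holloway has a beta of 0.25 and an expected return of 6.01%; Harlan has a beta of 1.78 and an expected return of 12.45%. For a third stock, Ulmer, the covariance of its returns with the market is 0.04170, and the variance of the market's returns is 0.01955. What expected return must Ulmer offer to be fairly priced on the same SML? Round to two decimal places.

MRP = (12.45% − 6.01%) / (1.78 − 0.25) = 4.2092%
R_f = 6.01% − 0.25 × 4.2092% = 4.9577%
β_Ulmer = Cov / Var(R_m) = 0.04170 / 0.01955 = 2.1330
E(R_Ulmer) = R_f + β × MRP = 4.9577% + 2.1330 × 4.2092% = 13.94%

13.94%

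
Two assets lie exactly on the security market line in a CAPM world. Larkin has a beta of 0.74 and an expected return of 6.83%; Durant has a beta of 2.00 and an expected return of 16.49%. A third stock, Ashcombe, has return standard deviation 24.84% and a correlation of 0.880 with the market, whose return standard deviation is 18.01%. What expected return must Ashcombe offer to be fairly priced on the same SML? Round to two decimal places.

10.46%

MRP = (16.49% − 6.83%) / (2.00 − 0.74) = 7.6667%
R_f = 6.83% − 0.74 × 7.6667% = 1.1566%
β_Ashcombe = ρ·σ_i/σ_m = 0.880 × 24.84 / 18.01 = 1.2137
E(R_Ashcombe) = R_f + β × MRP = 1.1566% + 1.2137 × 7.6667% = 10.46%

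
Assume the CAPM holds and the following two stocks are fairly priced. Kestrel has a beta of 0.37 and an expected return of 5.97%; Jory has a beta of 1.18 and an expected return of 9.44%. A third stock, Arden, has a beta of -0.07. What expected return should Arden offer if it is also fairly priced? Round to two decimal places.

MRP (SML slope) = (9.44% − 5.97%) / (1.18 − 0.37) = 3.47% / 0.81 = 4.2840%
R_f (intercept) = 5.97% − 0.37 × 4.2840% = 4.3849%
E(R_Arden) = R_f + β × MRP = 4.3849% + -0.07 × 4.2840% = 4.09%

4.09%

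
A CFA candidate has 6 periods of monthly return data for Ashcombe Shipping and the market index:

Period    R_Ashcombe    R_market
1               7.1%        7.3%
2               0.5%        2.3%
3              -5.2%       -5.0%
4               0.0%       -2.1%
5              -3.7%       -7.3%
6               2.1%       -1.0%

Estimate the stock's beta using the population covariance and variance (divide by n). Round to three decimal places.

0.766

Mean R_i = (7.1 + 0.5 − 5.2 + 0.0 − 3.7 + 2.1) / 6 = 0.1333%
Mean R_m = (7.3 + 2.3 − 5.0 − 2.1 − 7.3 − 1.0) / 6 = -0.9667%
Σ(R_i − R̄_i)(R_m − R̄_m) = 104.6633  ⇒  Cov = 104.6633 / 6 = 17.4439
Σ(R_m − R̄_m)² = 136.6733  ⇒  Var(R_m) = 136.6733 / 6 = 22.7789
β = Cov / Var(R_m) = 17.4439 / 22.7789 = 0.7658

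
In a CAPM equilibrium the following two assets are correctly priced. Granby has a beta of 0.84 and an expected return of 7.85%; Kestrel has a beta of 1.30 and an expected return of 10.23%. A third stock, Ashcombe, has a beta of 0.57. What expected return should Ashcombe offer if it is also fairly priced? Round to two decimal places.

MRP (SML slope) = (10.23% − 7.85%) / (1.30 − 0.84) = 2.38% / 0.46 = 5.1739%
R_f (intercept) = 7.85% − 0.84 × 5.1739% = 3.5039%
E(R_Ashcombe) = R_f + β × MRP = 3.5039% + 0.57 × 5.1739% = 6.45%

6.45%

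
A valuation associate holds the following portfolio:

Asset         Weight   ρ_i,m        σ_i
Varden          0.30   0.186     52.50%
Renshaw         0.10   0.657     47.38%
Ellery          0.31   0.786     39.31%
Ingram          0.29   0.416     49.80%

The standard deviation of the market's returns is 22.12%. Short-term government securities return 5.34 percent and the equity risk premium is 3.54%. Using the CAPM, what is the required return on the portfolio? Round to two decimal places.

β_Varden = 0.186 × 52.50% / 22.12% = 0.4415
β_Renshaw = 0.657 × 47.38% / 22.12% = 1.4073
β_Ellery = 0.786 × 39.31% / 22.12% = 1.3968
β_Ingram = 0.416 × 49.80% / 22.12% = 0.9366
β_P = Σ w_i β_i = 0.30×0.4415 + 0.10×1.4073 + 0.31×1.3968 + 0.29×0.9366 = 0.9778
E(R_P) = R_f + β_P × MRP = 5.34% + 0.9778 × 3.54% = 8.80%

8.80%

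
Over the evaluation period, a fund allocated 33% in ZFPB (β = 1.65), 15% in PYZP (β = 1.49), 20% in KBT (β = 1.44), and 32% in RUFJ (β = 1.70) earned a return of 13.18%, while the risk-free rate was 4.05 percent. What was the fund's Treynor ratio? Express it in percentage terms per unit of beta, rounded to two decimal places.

5.71%

β_P = 0.33×1.65 + 0.15×1.49 + 0.20×1.44 + 0.32×1.70 = 1.6000
Treynor = (R_P − R_f) / β_P = (13.18% − 4.05%) / 1.6000 = 9.13% / 1.6000 = 5.71%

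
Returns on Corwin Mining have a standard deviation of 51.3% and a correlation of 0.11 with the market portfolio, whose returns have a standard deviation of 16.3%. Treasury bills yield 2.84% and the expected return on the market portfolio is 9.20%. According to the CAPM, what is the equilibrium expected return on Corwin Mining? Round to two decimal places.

5.04%

β = ρ × σ_i / σ_m = 0.11 × 51.3% / 16.3% = 0.3462
MRP = 9.20% − 2.84% = 6.36%
E(R) = 2.84% + 0.3462 × 6.36% = 5.04%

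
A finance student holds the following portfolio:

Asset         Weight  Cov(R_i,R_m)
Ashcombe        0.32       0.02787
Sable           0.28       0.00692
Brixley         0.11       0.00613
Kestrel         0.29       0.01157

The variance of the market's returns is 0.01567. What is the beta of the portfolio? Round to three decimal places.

0.950

β_Ashcombe = 0.02787 / 0.01567 = 1.7786
β_Sable = 0.00692 / 0.01567 = 0.4416
β_Brixley = 0.00613 / 0.01567 = 0.3912
β_Kestrel = 0.01157 / 0.01567 = 0.7384
β_P = Σ w_i β_i = 0.32×1.7786 + 0.28×0.4416 + 0.11×0.3912 + 0.29×0.7384 = 0.9500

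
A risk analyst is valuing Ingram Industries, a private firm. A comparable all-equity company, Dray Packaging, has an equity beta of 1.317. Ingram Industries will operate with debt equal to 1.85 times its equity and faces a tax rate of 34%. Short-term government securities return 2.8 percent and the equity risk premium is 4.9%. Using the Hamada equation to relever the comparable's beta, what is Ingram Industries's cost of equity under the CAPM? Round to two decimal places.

17.13%

β_L = β_U × [1 + (1 − t)(D/E)] = 1.317 × [1 + (1 − 0.34) × 1.85]
    = 1.317 × [1 + 0.66 × 1.85] = 1.317 × 2.2210 = 2.9251
E(R) = R_f + β_L × MRP = 2.8% + 2.9251 × 4.9% = 17.13%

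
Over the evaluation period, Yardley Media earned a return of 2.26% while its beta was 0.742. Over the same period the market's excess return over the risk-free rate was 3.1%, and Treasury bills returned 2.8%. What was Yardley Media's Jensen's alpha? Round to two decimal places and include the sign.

-2.84%

CAPM benchmark = R_f + β(R_m − R_f) = 2.8% + 0.742 × 3.1% = 5.1002%
α = actual − benchmark = 2.26% − 5.1002% = -2.84%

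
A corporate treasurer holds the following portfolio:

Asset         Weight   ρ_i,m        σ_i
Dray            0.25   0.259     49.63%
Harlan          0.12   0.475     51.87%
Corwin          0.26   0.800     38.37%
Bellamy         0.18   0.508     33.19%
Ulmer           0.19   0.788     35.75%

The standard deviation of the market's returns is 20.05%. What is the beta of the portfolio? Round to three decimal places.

β_Dray = 0.259 × 49.63% / 20.05% = 0.6411
β_Harlan = 0.475 × 51.87% / 20.05% = 1.2288
β_Corwin = 0.800 × 38.37% / 20.05% = 1.5310
β_Bellamy = 0.508 × 33.19% / 20.05% = 0.8409
β_Ulmer = 0.788 × 35.75% / 20.05% = 1.4050
β_P = Σ w_i β_i = 0.25×0.6411 + 0.12×1.2288 + 0.26×1.5310 + 0.18×0.8409 + 0.19×1.4050 = 1.1241

1.124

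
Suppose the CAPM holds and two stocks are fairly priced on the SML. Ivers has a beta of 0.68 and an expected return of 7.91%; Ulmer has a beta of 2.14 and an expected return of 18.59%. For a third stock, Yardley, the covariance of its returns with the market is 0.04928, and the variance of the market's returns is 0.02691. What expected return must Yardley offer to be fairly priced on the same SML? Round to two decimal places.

16.33%

MRP = (18.59% − 7.91%) / (2.14 − 0.68) = 7.3151%
R_f = 7.91% − 0.68 × 7.3151% = 2.9357%
β_Yardley = Cov / Var(R_m) = 0.04928 / 0.02691 = 1.8313
E(R_Yardley) = R_f + β × MRP = 2.9357% + 1.8313 × 7.3151% = 16.33%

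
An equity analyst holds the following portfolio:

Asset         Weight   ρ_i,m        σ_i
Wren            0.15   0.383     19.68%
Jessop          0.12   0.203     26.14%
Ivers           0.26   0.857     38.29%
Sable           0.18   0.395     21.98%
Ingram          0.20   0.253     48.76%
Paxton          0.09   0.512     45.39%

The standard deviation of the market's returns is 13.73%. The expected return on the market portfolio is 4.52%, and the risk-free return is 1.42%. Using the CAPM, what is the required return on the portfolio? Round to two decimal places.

5.13%

β_Wren = 0.383 × 19.68% / 13.73% = 0.5490
β_Jessop = 0.203 × 26.14% / 13.73% = 0.3865
β_Ivers = 0.857 × 38.29% / 13.73% = 2.3900
β_Sable = 0.395 × 21.98% / 13.73% = 0.6323
β_Ingram = 0.253 × 48.76% / 13.73% = 0.8985
β_Paxton = 0.512 × 45.39% / 13.73% = 1.6926
β_P = Σ w_i β_i = 0.15×0.5490 + 0.12×0.3865 + 0.26×2.3900 + 0.18×0.6323 + 0.20×0.8985 + 0.09×1.6926 = 1.1960
MRP = 4.52% − 1.42% = 3.10%
E(R_P) = R_f + β_P × MRP = 1.42% + 1.1960 × 3.10% = 5.13%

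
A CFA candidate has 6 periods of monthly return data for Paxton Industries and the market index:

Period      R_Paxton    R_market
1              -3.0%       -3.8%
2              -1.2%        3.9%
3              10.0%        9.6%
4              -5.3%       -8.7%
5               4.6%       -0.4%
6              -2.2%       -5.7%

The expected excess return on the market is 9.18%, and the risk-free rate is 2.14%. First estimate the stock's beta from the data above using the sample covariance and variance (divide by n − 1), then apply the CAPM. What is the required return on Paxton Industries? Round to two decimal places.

8.73%

Mean R_i = (-3.0 − 1.2 + 10.0 − 5.3 + 4.6 − 2.2) / 6 = 0.4833%
Mean R_m = (-3.8 + 3.9 + 9.6 − 8.7 − 0.4 − 5.7) / 6 = -0.8500%
Σ(R_i − R̄_i)(R_m − R̄_m) = 161.9950  ⇒  Cov = 161.9950 / 5 = 32.3990
Σ(R_m − R̄_m)² = 225.8150  ⇒  Var(R_m) = 225.8150 / 5 = 45.1630
β = Cov / Var(R_m) = 32.3990 / 45.1630 = 0.7174
E(R) = R_f + β × MRP = 2.14% + 0.7174 × 9.18% = 8.73%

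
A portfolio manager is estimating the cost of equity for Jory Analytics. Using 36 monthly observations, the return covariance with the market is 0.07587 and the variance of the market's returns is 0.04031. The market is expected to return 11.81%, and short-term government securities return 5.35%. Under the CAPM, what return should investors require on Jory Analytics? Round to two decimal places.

β = Cov(R_i, R_m) / Var(R_m) = 0.07587 / 0.04031 = 1.8822
MRP = 11.81% − 5.35% = 6.46%
E(R) = R_f + β × MRP = 5.35% + 1.8822 × 6.46% = 17.51%

17.51%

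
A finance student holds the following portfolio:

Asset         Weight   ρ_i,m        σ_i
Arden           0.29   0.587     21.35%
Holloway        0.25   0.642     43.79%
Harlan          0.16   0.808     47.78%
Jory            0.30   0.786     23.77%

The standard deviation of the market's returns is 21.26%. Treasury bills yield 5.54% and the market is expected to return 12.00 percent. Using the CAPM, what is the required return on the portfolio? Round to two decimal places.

β_Arden = 0.587 × 21.35% / 21.26% = 0.5895
β_Holloway = 0.642 × 43.79% / 21.26% = 1.3224
β_Harlan = 0.808 × 47.78% / 21.26% = 1.8159
β_Jory = 0.786 × 23.77% / 21.26% = 0.8788
β_P = Σ w_i β_i = 0.29×0.5895 + 0.25×1.3224 + 0.16×1.8159 + 0.30×0.8788 = 1.0557
MRP = 12.00% − 5.54% = 6.46%
E(R_P) = R_f + β_P × MRP = 5.54% + 1.0557 × 6.46% = 12.36%

12.36%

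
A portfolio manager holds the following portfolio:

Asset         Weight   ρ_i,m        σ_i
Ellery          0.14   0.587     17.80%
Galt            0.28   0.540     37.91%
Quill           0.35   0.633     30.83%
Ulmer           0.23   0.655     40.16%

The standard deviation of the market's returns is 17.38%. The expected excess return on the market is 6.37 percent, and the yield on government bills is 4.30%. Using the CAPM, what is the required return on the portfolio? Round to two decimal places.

β_Ellery = 0.587 × 17.80% / 17.38% = 0.6012
β_Galt = 0.540 × 37.91% / 17.38% = 1.1779
β_Quill = 0.633 × 30.83% / 17.38% = 1.1229
β_Ulmer = 0.655 × 40.16% / 17.38% = 1.5135
β_P = Σ w_i β_i = 0.14×0.6012 + 0.28×1.1779 + 0.35×1.1229 + 0.23×1.5135 = 1.1551
E(R_P) = R_f + β_P × MRP = 4.30% + 1.1551 × 6.37% = 11.66%

11.66%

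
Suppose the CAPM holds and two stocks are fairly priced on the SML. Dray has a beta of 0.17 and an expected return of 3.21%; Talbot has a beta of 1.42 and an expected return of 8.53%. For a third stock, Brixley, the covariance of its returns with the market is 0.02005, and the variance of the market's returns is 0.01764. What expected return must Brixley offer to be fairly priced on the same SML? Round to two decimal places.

MRP = (8.53% − 3.21%) / (1.42 − 0.17) = 4.2560%
R_f = 3.21% − 0.17 × 4.2560% = 2.4865%
β_Brixley = Cov / Var(R_m) = 0.02005 / 0.01764 = 1.1366
E(R_Brixley) = R_f + β × MRP = 2.4865% + 1.1366 × 4.2560% = 7.32%

7.32%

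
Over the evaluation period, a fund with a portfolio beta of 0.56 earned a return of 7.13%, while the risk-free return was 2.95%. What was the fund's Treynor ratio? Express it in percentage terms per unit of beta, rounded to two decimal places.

Treynor = (R_P − R_f) / β_P = (7.13% − 2.95%) / 0.5600 = 4.18% / 0.5600 = 7.46%

7.46%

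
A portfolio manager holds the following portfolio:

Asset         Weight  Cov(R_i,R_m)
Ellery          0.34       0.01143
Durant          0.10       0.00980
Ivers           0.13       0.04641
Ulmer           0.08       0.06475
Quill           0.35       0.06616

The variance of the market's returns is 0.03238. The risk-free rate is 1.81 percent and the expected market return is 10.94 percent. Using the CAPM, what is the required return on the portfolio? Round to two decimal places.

12.87%

β_Ellery = 0.01143 / 0.03238 = 0.3530
β_Durant = 0.00980 / 0.03238 = 0.3027
β_Ivers = 0.04641 / 0.03238 = 1.4333
β_Ulmer = 0.06475 / 0.03238 = 1.9997
β_Quill = 0.06616 / 0.03238 = 2.0432
β_P = Σ w_i β_i = 0.34×0.3530 + 0.10×0.3027 + 0.13×1.4333 + 0.08×1.9997 + 0.35×2.0432 = 1.2117
MRP = 10.94% − 1.81% = 9.13%
E(R_P) = R_f + β_P × MRP = 1.81% + 1.2117 × 9.13% = 12.87%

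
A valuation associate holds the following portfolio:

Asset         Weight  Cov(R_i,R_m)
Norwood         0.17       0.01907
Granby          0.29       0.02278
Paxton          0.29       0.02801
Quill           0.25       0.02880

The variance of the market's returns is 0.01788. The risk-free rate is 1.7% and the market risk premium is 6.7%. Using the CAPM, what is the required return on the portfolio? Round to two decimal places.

11.13%

β_Norwood = 0.01907 / 0.01788 = 1.0666
β_Granby = 0.02278 / 0.01788 = 1.2740
β_Paxton = 0.02801 / 0.01788 = 1.5666
β_Quill = 0.02880 / 0.01788 = 1.6107
β_P = Σ w_i β_i = 0.17×1.0666 + 0.29×1.2740 + 0.29×1.5666 + 0.25×1.6107 = 1.4078
E(R_P) = R_f + β_P × MRP = 1.7% + 1.4078 × 6.7% = 11.13%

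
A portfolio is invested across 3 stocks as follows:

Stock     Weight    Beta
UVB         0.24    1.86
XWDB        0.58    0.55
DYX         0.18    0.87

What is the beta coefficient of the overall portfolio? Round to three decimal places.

β_P = Σ w_i β_i = 0.24×1.86 + 0.58×0.55 + 0.18×0.87 = 0.9220

0.922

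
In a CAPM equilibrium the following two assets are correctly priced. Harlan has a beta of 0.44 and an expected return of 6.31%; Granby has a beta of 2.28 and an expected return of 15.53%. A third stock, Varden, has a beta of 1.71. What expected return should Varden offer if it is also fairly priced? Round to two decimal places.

MRP (SML slope) = (15.53% − 6.31%) / (2.28 − 0.44) = 9.22% / 1.84 = 5.0109%
R_f (intercept) = 6.31% − 0.44 × 5.0109% = 4.1052%
E(R_Varden) = R_f + β × MRP = 4.1052% + 1.71 × 5.0109% = 12.67%

12.67%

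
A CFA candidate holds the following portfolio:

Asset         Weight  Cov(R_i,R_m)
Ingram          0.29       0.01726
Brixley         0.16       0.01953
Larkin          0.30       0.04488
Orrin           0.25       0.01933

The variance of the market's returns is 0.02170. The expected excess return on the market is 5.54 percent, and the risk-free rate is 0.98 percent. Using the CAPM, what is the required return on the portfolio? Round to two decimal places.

β_Ingram = 0.01726 / 0.02170 = 0.7954
β_Brixley = 0.01953 / 0.02170 = 0.9000
β_Larkin = 0.04488 / 0.02170 = 2.0682
β_Orrin = 0.01933 / 0.02170 = 0.8908
β_P = Σ w_i β_i = 0.29×0.7954 + 0.16×0.9000 + 0.30×2.0682 + 0.25×0.8908 = 1.2178
E(R_P) = R_f + β_P × MRP = 0.98% + 1.2178 × 5.54% = 7.73%

7.73%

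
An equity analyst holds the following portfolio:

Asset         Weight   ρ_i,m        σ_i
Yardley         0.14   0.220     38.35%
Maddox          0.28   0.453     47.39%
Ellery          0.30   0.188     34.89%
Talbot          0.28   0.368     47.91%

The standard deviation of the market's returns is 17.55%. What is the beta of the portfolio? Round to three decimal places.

0.803

β_Yardley = 0.220 × 38.35% / 17.55% = 0.4807
β_Maddox = 0.453 × 47.39% / 17.55% = 1.2232
β_Ellery = 0.188 × 34.89% / 17.55% = 0.3738
β_Talbot = 0.368 × 47.91% / 17.55% = 1.0046
β_P = Σ w_i β_i = 0.14×0.4807 + 0.28×1.2232 + 0.30×0.3738 + 0.28×1.0046 = 0.8032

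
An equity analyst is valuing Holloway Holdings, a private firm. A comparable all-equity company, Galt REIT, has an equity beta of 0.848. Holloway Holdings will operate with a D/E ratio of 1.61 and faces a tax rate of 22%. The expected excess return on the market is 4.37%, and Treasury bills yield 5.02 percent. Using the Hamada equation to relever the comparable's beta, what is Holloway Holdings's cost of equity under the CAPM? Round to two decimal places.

β_L = β_U × [1 + (1 − t)(D/E)] = 0.848 × [1 + (1 − 0.22) × 1.61]
    = 0.848 × [1 + 0.78 × 1.61] = 0.848 × 2.2558 = 1.9129
E(R) = R_f + β_L × MRP = 5.02% + 1.9129 × 4.37% = 13.38%

13.38%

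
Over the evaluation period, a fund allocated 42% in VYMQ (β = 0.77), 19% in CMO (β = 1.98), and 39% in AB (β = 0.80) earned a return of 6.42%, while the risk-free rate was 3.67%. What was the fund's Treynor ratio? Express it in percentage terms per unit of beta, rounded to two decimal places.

2.72%

β_P = 0.42×0.77 + 0.19×1.98 + 0.39×0.80 = 1.0116
Treynor = (R_P − R_f) / β_P = (6.42% − 3.67%) / 1.0116 = 2.75% / 1.0116 = 2.72%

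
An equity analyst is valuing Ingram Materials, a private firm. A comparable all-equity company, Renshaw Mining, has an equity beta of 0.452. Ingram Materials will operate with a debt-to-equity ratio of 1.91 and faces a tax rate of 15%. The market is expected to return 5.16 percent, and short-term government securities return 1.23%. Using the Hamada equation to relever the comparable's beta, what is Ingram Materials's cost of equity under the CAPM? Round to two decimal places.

5.89%

β_L = β_U × [1 + (1 − t)(D/E)] = 0.452 × [1 + (1 − 0.15) × 1.91]
    = 0.452 × [1 + 0.85 × 1.91] = 0.452 × 2.6235 = 1.1858
MRP = 5.16% − 1.23% = 3.93%
E(R) = R_f + β_L × MRP = 1.23% + 1.1858 × 3.93% = 5.89%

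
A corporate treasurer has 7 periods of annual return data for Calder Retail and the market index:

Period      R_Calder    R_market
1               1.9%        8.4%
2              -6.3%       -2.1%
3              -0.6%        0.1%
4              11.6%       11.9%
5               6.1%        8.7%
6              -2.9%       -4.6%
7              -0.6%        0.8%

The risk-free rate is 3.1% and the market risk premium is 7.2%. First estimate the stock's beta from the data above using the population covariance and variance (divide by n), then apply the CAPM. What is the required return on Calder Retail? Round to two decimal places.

Mean R_i = (1.9 − 6.3 − 0.6 + 11.6 + 6.1 − 2.9 − 0.6) / 7 = 1.3143%
Mean R_m = (8.4 − 2.1 + 0.1 + 11.9 + 8.7 − 4.6 + 0.8) / 7 = 3.3143%
Σ(R_i − R̄_i)(R_m − R̄_m) = 202.6086  ⇒  Cov = 202.6086 / 7 = 28.9441
Σ(R_m − R̄_m)² = 237.1886  ⇒  Var(R_m) = 237.1886 / 7 = 33.8841
β = Cov / Var(R_m) = 28.9441 / 33.8841 = 0.8542
E(R) = R_f + β × MRP = 3.1% + 0.8542 × 7.2% = 9.25%

9.25%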